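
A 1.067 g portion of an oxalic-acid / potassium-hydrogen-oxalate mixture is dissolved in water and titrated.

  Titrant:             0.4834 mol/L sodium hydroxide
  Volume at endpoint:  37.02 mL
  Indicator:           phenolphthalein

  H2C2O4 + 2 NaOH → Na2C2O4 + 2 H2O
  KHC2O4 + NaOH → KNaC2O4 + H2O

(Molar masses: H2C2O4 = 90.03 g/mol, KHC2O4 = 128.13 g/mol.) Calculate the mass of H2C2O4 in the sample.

0.6640 g

n(NaOH) = 0.03702 × 0.4834 = 0.01790 mol
Let x = n(H2C2O4), y = n(KHC2O4).
Titrant: 2x + 1y = 0.01790;  mass: 90.03x + 128.13y = 1.067
Solving, x = 7.375 × 10^-3 mol, y = 3.145 × 10^-3 mol
mass of H2C2O4 = 7.375 × 10^-3 × 90.03 = 0.6640 g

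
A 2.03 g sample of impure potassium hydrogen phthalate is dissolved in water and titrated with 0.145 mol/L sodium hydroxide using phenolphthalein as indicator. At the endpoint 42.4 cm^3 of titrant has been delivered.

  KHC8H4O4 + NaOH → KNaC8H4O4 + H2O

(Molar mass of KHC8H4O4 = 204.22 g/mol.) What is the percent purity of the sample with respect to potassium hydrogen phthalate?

n(NaOH) = 0.0424 L × 0.145 mol/L = 6.15 × 10^-3 mol
n(KHC8H4O4) = 6.15 × 10^-3 mol (1:1 ratio)
mass of KHC8H4O4 = 6.15 × 10^-3 × 204.22 g/mol = 1.26 g
% KHC8H4O4 = 1.26 / 2.03 × 100 = 61.8 %

61.8 %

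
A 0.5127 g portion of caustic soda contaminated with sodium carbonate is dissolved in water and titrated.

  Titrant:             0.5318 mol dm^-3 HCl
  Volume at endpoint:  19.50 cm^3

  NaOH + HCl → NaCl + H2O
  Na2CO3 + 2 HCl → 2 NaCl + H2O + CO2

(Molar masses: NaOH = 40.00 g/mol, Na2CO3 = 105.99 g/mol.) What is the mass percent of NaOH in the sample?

22.13 %

n(HCl) = 0.01950 × 0.5318 = 0.01037 mol
Let x = n(NaOH), y = n(Na2CO3).
Titrant: 1x + 2y = 0.01037;  mass: 40.00x + 105.99y = 0.5127
Solving, x = 2.837 × 10^-3 mol, y = 3.767 × 10^-3 mol
mass of NaOH = 2.837 × 10^-3 × 40.00 = 0.1135 g
% NaOH = 0.1135 / 0.5127 × 100 = 22.13 %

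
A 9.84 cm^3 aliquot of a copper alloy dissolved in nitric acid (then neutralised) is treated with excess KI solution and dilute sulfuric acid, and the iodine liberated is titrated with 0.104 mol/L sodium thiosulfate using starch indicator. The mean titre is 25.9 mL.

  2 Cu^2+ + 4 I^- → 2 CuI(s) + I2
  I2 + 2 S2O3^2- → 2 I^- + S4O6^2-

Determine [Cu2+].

n(S2O3^2-) = 0.0259 × 0.104 = 2.69 × 10^-3 mol
n(I2) = n(S2O3^2-)/2 = 1.35 × 10^-3 mol
From the 2:1 ratio, n(Cu2+) in the aliquot = 2/1 × 1.35 × 10^-3 = 2.69 × 10^-3 mol
[Cu2+] = 2.69 × 10^-3 / 0.00984 = 0.274 mol/L

0.274 mol/L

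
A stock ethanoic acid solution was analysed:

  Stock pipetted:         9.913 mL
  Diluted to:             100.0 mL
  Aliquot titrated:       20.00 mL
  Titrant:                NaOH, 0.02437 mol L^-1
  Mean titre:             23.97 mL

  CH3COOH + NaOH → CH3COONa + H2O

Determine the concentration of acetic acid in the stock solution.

n(NaOH) = 0.02397 × 0.02437 = 5.841 × 10^-4 mol
n(CH3COOH) in the aliquot = 5.841 × 10^-4 mol (1:1 ratio)
[CH3COOH]_dilute = 5.841 × 10^-4 / 0.02000 = 0.02921 mol/L
Dilution factor = 100.0 / 9.913 = 10.09
[CH3COOH]_stock = 0.02921 × 10.09 = 0.2946 mol/L

0.2946 mol/L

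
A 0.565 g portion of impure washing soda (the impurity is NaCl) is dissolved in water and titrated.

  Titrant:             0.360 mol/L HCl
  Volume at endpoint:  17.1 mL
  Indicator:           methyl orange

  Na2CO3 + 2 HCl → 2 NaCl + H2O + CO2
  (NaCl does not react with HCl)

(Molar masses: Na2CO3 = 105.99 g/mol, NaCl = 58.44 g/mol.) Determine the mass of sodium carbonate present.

0.326 g

n(HCl) = 0.0171 × 0.360 = 6.16 × 10^-3 mol
Let x = n(Na2CO3), y = n(NaCl).
Titrant: 2x = 6.16 × 10^-3;  mass: 105.99x + 58.44y = 0.565
Solving, x = 3.08 × 10^-3 mol, y = 4.09 × 10^-3 mol
mass of Na2CO3 = 3.08 × 10^-3 × 105.99 = 0.326 g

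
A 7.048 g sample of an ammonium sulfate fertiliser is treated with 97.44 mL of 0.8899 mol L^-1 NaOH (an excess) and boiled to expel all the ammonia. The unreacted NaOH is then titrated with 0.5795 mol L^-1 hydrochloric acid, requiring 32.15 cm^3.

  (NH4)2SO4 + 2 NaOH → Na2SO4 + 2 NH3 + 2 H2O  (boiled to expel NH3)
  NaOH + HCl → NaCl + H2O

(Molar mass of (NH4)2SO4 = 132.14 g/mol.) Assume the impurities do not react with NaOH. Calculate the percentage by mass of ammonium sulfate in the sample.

n(NaOH) added = 0.09744 × 0.8899 = 0.08671 mol
n(HCl) used in back-titration = 0.03215 × 0.5795 = 0.01863 mol
n(NaOH) left over = 0.01863 mol (1:1 ratio)
n(NaOH) consumed by analyte = 0.08671 − 0.01863 = 0.06808 mol
From the 1:2 ratio, n((NH4)2SO4) = 1/2 × 0.06808 = 0.03404 mol
mass of (NH4)2SO4 = 0.03404 × 132.14 = 4.498 g
% (NH4)2SO4 = 4.498 / 7.048 × 100 = 63.82 %

63.82 %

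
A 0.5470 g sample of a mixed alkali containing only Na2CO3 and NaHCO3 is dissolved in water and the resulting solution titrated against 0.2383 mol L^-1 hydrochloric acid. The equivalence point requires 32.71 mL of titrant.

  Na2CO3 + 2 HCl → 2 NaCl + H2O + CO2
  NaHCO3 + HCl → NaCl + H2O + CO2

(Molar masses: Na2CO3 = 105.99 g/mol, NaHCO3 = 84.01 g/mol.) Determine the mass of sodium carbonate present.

n(HCl) = 0.03271 × 0.2383 = 7.795 × 10^-3 mol
Let x = n(Na2CO3), y = n(NaHCO3).
Titrant: 2x + 1y = 7.795 × 10^-3;  mass: 105.99x + 84.01y = 0.5470
Solving, x = 1.739 × 10^-3 mol, y = 4.318 × 10^-3 mol
mass of Na2CO3 = 1.739 × 10^-3 × 105.99 = 0.1843 g

0.1843 g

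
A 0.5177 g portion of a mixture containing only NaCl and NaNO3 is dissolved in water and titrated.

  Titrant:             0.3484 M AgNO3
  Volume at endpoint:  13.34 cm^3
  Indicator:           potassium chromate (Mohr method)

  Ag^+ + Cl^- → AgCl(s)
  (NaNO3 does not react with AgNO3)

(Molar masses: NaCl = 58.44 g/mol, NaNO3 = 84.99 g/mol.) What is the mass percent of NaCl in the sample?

52.46 %

n(AgNO3) = 0.01334 × 0.3484 = 4.648 × 10^-3 mol
Let x = n(NaCl), y = n(NaNO3).
Titrant: 1x = 4.648 × 10^-3;  mass: 58.44x + 84.99y = 0.5177
Solving, x = 4.648 × 10^-3 mol, y = 2.896 × 10^-3 mol
mass of NaCl = 4.648 × 10^-3 × 58.44 = 0.2716 g
% NaCl = 0.2716 / 0.5177 × 100 = 52.46 %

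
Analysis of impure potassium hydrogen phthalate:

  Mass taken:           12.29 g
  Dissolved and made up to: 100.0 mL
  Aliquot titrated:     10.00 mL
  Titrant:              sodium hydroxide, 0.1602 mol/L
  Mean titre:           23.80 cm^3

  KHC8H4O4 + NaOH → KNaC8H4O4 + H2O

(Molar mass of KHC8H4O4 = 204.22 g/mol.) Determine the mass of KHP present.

n(NaOH) per titration = 0.02380 × 0.1602 = 3.813 × 10^-3 mol
n(KHC8H4O4) in each aliquot = 3.813 × 10^-3 mol (1:1 ratio)
n(KHC8H4O4) in the whole flask = 3.813 × 10^-3 × 100.0/10.00 = 0.03813 mol
mass of KHC8H4O4 = 0.03813 × 204.22 = 7.786 g

7.786 g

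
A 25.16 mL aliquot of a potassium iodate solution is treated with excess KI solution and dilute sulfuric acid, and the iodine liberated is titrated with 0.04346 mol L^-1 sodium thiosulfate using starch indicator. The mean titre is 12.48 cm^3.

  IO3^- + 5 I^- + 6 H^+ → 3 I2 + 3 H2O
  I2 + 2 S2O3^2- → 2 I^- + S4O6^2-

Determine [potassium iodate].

0.003593 mol/L

n(S2O3^2-) = 0.01248 × 0.04346 = 5.424 × 10^-4 mol
n(I2) = n(S2O3^2-)/2 = 2.712 × 10^-4 mol
From the 1:3 ratio, n(IO3^-) in the aliquot = 1/3 × 2.712 × 10^-4 = 9.040 × 10^-5 mol
[IO3^-] = 9.040 × 10^-5 / 0.02516 = 0.003593 mol/L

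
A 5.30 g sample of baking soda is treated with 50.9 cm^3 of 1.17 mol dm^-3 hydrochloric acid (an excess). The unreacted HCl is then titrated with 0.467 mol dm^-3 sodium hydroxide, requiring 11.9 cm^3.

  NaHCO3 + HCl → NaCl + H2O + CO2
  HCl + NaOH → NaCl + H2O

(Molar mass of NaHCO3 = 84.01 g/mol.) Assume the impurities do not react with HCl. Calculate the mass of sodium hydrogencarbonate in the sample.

n(HCl) added = 0.0509 × 1.17 = 0.0596 mol
n(NaOH) used in back-titration = 0.0119 × 0.467 = 5.56 × 10^-3 mol
n(HCl) left over = 5.56 × 10^-3 mol (1:1 ratio)
n(HCl) consumed by analyte = 0.0596 − 5.56 × 10^-3 = 0.0540 mol
n(NaHCO3) = 0.0540 mol (1:1 ratio)
mass of NaHCO3 = 0.0540 × 84.01 = 4.54 g

4.54 g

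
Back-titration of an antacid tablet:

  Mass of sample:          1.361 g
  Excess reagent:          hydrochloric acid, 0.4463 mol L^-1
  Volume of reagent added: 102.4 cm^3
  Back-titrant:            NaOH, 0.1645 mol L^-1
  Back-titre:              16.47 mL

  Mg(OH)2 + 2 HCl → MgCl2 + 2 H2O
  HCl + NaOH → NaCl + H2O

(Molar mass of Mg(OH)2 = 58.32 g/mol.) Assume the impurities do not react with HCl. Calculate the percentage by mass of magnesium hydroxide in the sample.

92.11 %

n(HCl) added = 0.1024 × 0.4463 = 0.04570 mol
n(NaOH) used in back-titration = 0.01647 × 0.1645 = 2.709 × 10^-3 mol
n(HCl) left over = 2.709 × 10^-3 mol (1:1 ratio)
n(HCl) consumed by analyte = 0.04570 − 2.709 × 10^-3 = 0.04299 mol
From the 1:2 ratio, n(Mg(OH)2) = 1/2 × 0.04299 = 0.02150 mol
mass of Mg(OH)2 = 0.02150 × 58.32 = 1.254 g
% Mg(OH)2 = 1.254 / 1.361 × 100 = 92.11 %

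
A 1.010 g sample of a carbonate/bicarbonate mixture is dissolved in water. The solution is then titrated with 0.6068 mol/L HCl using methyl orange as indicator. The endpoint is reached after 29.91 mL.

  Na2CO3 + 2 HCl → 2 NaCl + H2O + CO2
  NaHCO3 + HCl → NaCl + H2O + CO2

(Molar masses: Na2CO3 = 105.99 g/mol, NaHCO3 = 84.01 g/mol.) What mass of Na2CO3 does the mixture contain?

0.8795 g

n(HCl) = 0.02991 × 0.6068 = 0.01815 mol
Let x = n(Na2CO3), y = n(NaHCO3).
Titrant: 2x + 1y = 0.01815;  mass: 105.99x + 84.01y = 1.010
Solving, x = 8.298 × 10^-3 mol, y = 1.553 × 10^-3 mol
mass of Na2CO3 = 8.298 × 10^-3 × 105.99 = 0.8795 g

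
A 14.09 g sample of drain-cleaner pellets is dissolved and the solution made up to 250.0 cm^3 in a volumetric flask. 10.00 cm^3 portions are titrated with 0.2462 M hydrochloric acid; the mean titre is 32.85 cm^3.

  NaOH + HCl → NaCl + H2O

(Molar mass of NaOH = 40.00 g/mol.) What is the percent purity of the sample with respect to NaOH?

n(HCl) per titration = 0.03285 × 0.2462 = 8.088 × 10^-3 mol
n(NaOH) in each aliquot = 8.088 × 10^-3 mol (1:1 ratio)
n(NaOH) in the whole flask = 8.088 × 10^-3 × 250.0/10.00 = 0.2022 mol
mass of NaOH = 0.2022 × 40.00 = 8.088 g
% NaOH = 8.088 / 14.09 × 100 = 57.40 %

57.40 %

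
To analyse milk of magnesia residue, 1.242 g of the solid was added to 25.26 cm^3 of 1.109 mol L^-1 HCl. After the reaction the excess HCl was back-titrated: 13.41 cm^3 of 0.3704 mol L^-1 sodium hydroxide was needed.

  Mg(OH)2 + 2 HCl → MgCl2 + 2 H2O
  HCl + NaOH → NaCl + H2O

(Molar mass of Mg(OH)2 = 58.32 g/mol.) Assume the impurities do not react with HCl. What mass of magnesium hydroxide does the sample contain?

0.6720 g

n(HCl) added = 0.02526 × 1.109 = 0.02801 mol
n(NaOH) used in back-titration = 0.01341 × 0.3704 = 4.967 × 10^-3 mol
n(HCl) left over = 4.967 × 10^-3 mol (1:1 ratio)
n(HCl) consumed by analyte = 0.02801 − 4.967 × 10^-3 = 0.02305 mol
From the 1:2 ratio, n(Mg(OH)2) = 1/2 × 0.02305 = 0.01152 mol
mass of Mg(OH)2 = 0.01152 × 58.32 = 0.6720 g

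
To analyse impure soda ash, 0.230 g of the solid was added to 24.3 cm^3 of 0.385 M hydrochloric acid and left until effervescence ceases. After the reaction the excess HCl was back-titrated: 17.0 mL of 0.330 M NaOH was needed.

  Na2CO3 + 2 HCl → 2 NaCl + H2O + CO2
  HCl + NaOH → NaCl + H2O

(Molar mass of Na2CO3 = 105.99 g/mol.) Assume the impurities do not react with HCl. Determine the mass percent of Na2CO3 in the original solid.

86.3 %

n(HCl) added = 0.0243 × 0.385 = 9.36 × 10^-3 mol
n(NaOH) used in back-titration = 0.0170 × 0.330 = 5.61 × 10^-3 mol
n(HCl) left over = 5.61 × 10^-3 mol (1:1 ratio)
n(HCl) consumed by analyte = 9.36 × 10^-3 − 5.61 × 10^-3 = 3.75 × 10^-3 mol
From the 1:2 ratio, n(Na2CO3) = 1/2 × 3.75 × 10^-3 = 1.87 × 10^-3 mol
mass of Na2CO3 = 1.87 × 10^-3 × 105.99 = 0.198 g
% Na2CO3 = 0.198 / 0.230 × 100 = 86.3 %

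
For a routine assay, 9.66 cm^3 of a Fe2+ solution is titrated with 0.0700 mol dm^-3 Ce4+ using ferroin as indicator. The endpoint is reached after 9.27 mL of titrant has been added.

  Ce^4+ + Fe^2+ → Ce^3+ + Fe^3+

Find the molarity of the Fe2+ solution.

0.0672 mol/L

n(Ce4+) = 0.00927 L × 0.0700 mol/L = 6.49 × 10^-4 mol
n(Fe2+) = 6.49 × 10^-4 mol (1:1 mole ratio)
[Fe2+] = 6.49 × 10^-4 mol / 0.00966 L = 0.0672 mol/L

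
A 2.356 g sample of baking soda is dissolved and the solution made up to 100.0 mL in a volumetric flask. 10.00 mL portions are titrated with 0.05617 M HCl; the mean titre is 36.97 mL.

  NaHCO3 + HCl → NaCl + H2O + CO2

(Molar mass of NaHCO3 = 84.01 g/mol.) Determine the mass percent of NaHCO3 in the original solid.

n(HCl) per titration = 0.03697 × 0.05617 = 2.077 × 10^-3 mol
n(NaHCO3) in each aliquot = 2.077 × 10^-3 mol (1:1 ratio)
n(NaHCO3) in the whole flask = 2.077 × 10^-3 × 100.0/10.00 = 0.02077 mol
mass of NaHCO3 = 0.02077 × 84.01 = 1.745 g
% NaHCO3 = 1.745 / 2.356 × 100 = 74.05 %

74.05 %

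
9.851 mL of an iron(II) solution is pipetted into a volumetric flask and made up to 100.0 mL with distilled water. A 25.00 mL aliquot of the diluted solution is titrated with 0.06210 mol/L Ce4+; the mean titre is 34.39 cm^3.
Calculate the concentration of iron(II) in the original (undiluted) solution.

Ce^4+ + Fe^2+ → Ce^3+ + Fe^3+
n(Ce4+) = 0.03439 × 0.06210 = 2.136 × 10^-3 mol
n(Fe2+) in the aliquot = 2.136 × 10^-3 mol (1:1 ratio)
[Fe2+]_dilute = 2.136 × 10^-3 / 0.02500 = 0.08542 mol/L
Dilution factor = 100.0 / 9.851 = 10.15
[Fe2+]_stock = 0.08542 × 10.15 = 0.8672 mol/L

0.8672 mol/L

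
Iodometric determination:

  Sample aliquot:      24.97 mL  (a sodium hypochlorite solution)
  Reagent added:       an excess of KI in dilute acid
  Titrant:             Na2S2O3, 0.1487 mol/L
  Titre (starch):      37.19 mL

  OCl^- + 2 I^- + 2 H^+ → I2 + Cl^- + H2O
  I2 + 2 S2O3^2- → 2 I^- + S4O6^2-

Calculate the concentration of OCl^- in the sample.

0.1107 mol/L

n(S2O3^2-) = 0.03719 × 0.1487 = 5.530 × 10^-3 mol
n(I2) = n(S2O3^2-)/2 = 2.765 × 10^-3 mol
n(OCl^-) in the aliquot = 2.765 × 10^-3 mol (1:1 ratio)
[OCl^-] = 2.765 × 10^-3 / 0.02497 = 0.1107 mol/L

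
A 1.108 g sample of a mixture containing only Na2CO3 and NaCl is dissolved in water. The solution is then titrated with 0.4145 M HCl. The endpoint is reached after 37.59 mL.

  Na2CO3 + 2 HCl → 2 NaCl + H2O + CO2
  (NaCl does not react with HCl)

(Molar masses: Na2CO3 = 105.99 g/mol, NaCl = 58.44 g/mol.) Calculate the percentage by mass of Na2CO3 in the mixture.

74.52 %

n(HCl) = 0.03759 × 0.4145 = 0.01558 mol
Let x = n(Na2CO3), y = n(NaCl).
Titrant: 2x = 0.01558;  mass: 105.99x + 58.44y = 1.108
Solving, x = 7.791 × 10^-3 mol, y = 4.830 × 10^-3 mol
mass of Na2CO3 = 7.791 × 10^-3 × 105.99 = 0.8257 g
% Na2CO3 = 0.8257 / 1.108 × 100 = 74.52 %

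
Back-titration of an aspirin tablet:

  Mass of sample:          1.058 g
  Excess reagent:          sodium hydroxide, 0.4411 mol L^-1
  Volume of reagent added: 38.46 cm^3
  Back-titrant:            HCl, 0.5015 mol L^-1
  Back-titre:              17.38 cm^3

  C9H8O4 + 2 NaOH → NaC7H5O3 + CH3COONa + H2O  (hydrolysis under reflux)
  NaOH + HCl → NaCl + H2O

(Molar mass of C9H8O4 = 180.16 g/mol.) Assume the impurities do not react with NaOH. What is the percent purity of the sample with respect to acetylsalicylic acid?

n(NaOH) added = 0.03846 × 0.4411 = 0.01696 mol
n(HCl) used in back-titration = 0.01738 × 0.5015 = 8.716 × 10^-3 mol
n(NaOH) left over = 8.716 × 10^-3 mol (1:1 ratio)
n(NaOH) consumed by analyte = 0.01696 − 8.716 × 10^-3 = 8.249 × 10^-3 mol
From the 1:2 ratio, n(C9H8O4) = 1/2 × 8.249 × 10^-3 = 4.124 × 10^-3 mol
mass of C9H8O4 = 4.124 × 10^-3 × 180.16 = 0.7430 g
% C9H8O4 = 0.7430 / 1.058 × 100 = 70.23 %

70.23 %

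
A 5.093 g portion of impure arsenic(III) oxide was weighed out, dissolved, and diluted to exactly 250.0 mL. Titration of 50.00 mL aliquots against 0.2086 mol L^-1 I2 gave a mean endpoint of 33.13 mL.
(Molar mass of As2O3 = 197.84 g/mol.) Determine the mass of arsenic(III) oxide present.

3.418 g

As2O3 + 2 I2 + 2 H2O → As2O5 + 4 HI
n(I2) per titration = 0.03313 × 0.2086 = 6.911 × 10^-3 mol
From the 1:2 ratio, n(As2O3) in each aliquot = 1/2 × 6.911 × 10^-3 = 3.455 × 10^-3 mol
n(As2O3) in the whole flask = 3.455 × 10^-3 × 250.0/50.00 = 0.01728 mol
mass of As2O3 = 0.01728 × 197.84 = 3.418 g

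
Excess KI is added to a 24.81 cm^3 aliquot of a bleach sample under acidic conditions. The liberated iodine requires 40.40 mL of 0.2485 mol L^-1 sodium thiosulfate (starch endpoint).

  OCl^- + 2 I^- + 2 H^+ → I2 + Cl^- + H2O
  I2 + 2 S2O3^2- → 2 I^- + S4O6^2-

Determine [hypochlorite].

n(S2O3^2-) = 0.04040 × 0.2485 = 0.01004 mol
n(I2) = n(S2O3^2-)/2 = 5.020 × 10^-3 mol
n(OCl^-) in the aliquot = 5.020 × 10^-3 mol (1:1 ratio)
[OCl^-] = 5.020 × 10^-3 / 0.02481 = 0.2023 mol/L

0.2023 mol/L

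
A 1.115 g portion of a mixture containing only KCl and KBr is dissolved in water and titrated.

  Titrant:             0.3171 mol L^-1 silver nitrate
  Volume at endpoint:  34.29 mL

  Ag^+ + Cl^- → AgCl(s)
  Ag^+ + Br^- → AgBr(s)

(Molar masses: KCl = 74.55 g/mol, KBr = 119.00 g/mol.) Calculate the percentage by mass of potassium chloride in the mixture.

n(AgNO3) = 0.03429 × 0.3171 = 0.01087 mol
Let x = n(KCl), y = n(KBr).
Titrant: 1x + 1y = 0.01087;  mass: 74.55x + 119.00y = 1.115
Solving, x = 4.025 × 10^-3 mol, y = 6.848 × 10^-3 mol
mass of KCl = 4.025 × 10^-3 × 74.55 = 0.3001 g
% KCl = 0.3001 / 1.115 × 100 = 26.91 %

26.91 %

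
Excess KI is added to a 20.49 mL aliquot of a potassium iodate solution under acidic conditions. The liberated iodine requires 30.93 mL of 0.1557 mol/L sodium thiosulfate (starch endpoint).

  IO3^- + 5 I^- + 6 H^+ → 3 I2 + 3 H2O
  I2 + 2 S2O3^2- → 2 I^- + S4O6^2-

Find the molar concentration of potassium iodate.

0.03917 mol/L

n(S2O3^2-) = 0.03093 × 0.1557 = 4.816 × 10^-3 mol
n(I2) = n(S2O3^2-)/2 = 2.408 × 10^-3 mol
From the 1:3 ratio, n(IO3^-) in the aliquot = 1/3 × 2.408 × 10^-3 = 8.026 × 10^-4 mol
[IO3^-] = 8.026 × 10^-4 / 0.02049 = 0.03917 mol/L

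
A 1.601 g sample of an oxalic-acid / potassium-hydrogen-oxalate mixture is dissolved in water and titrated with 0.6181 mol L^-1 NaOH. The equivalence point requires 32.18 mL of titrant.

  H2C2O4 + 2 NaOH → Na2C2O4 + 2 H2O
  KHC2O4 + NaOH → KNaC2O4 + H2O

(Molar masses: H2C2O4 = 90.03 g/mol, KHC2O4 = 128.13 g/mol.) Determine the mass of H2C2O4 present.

n(NaOH) = 0.03218 × 0.6181 = 0.01989 mol
Let x = n(H2C2O4), y = n(KHC2O4).
Titrant: 2x + 1y = 0.01989;  mass: 90.03x + 128.13y = 1.601
Solving, x = 5.700 × 10^-3 mol, y = 8.490 × 10^-3 mol
mass of H2C2O4 = 5.700 × 10^-3 × 90.03 = 0.5132 g

0.5132 g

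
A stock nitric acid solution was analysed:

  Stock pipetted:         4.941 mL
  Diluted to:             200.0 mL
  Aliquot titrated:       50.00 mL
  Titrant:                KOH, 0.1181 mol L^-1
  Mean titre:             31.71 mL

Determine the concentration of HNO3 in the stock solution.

HNO3 + KOH → KNO3 + H2O
n(KOH) = 0.03171 × 0.1181 = 3.745 × 10^-3 mol
n(HNO3) in the aliquot = 3.745 × 10^-3 mol (1:1 ratio)
[HNO3]_dilute = 3.745 × 10^-3 / 0.05000 = 0.07490 mol/L
Dilution factor = 200.0 / 4.941 = 40.48
[HNO3]_stock = 0.07490 × 40.48 = 3.032 mol/L

3.032 mol/L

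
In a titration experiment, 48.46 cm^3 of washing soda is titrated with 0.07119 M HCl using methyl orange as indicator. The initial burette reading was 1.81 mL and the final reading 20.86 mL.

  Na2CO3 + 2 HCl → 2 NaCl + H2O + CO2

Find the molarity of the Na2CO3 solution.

n(HCl) = 0.01905 L × 0.07119 mol/L = 1.356 × 10^-3 mol
From the 1:2 mole ratio, n(Na2CO3) = 1/2 × 1.356 × 10^-3 = 6.781 × 10^-4 mol
[Na2CO3] = 6.781 × 10^-4 mol / 0.04846 L = 0.01399 mol/L

0.01399 M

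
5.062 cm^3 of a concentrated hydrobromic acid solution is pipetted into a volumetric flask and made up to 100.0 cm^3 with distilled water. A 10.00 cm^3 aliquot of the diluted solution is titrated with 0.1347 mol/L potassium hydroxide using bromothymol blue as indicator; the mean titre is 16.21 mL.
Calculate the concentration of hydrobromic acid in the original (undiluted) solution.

4.313 mol/L

HBr + KOH → KBr + H2O
n(KOH) = 0.01621 × 0.1347 = 2.183 × 10^-3 mol
n(HBr) in the aliquot = 2.183 × 10^-3 mol (1:1 ratio)
[HBr]_dilute = 2.183 × 10^-3 / 0.01000 = 0.2183 mol/L
Dilution factor = 100.0 / 5.062 = 19.76
[HBr]_stock = 0.2183 × 19.76 = 4.313 mol/L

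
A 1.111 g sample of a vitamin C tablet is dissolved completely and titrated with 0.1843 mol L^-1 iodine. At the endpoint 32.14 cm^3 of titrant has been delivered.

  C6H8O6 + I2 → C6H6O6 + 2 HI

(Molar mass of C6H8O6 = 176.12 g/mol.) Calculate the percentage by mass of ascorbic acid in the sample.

93.90 %

n(I2) = 0.03214 L × 0.1843 mol/L = 5.923 × 10^-3 mol
n(C6H8O6) = 5.923 × 10^-3 mol (1:1 ratio)
mass of C6H8O6 = 5.923 × 10^-3 × 176.12 g/mol = 1.043 g
% C6H8O6 = 1.043 / 1.111 × 100 = 93.90 %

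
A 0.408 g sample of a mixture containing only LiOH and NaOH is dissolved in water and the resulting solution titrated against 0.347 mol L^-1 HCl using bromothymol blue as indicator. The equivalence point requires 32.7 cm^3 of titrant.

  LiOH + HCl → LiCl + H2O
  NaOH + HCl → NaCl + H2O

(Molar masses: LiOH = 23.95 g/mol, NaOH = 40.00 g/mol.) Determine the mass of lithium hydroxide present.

n(HCl) = 0.0327 × 0.347 = 0.0113 mol
Let x = n(LiOH), y = n(NaOH).
Titrant: 1x + 1y = 0.0113;  mass: 23.95x + 40.00y = 0.408
Solving, x = 2.86 × 10^-3 mol, y = 8.49 × 10^-3 mol
mass of LiOH = 2.86 × 10^-3 × 23.95 = 0.0685 g

0.0685 g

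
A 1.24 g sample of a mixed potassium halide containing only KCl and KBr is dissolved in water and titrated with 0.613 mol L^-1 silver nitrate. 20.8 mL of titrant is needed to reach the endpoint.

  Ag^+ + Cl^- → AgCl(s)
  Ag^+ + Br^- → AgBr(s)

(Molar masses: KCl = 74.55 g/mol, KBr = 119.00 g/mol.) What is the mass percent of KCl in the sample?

n(AgNO3) = 0.0208 × 0.613 = 0.0128 mol
Let x = n(KCl), y = n(KBr).
Titrant: 1x + 1y = 0.0128;  mass: 74.55x + 119.00y = 1.24
Solving, x = 6.24 × 10^-3 mol, y = 6.51 × 10^-3 mol
mass of KCl = 6.24 × 10^-3 × 74.55 = 0.465 g
% KCl = 0.465 / 1.24 × 100 = 37.5 %

37.5 %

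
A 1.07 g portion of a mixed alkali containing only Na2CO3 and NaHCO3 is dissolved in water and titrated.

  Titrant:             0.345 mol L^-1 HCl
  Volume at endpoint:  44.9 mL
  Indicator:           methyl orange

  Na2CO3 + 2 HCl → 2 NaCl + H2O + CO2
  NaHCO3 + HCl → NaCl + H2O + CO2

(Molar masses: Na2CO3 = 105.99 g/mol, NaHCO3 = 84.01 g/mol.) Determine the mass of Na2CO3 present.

0.395 g

n(HCl) = 0.0449 × 0.345 = 0.0155 mol
Let x = n(Na2CO3), y = n(NaHCO3).
Titrant: 2x + 1y = 0.0155;  mass: 105.99x + 84.01y = 1.07
Solving, x = 3.73 × 10^-3 mol, y = 8.03 × 10^-3 mol
mass of Na2CO3 = 3.73 × 10^-3 × 105.99 = 0.395 g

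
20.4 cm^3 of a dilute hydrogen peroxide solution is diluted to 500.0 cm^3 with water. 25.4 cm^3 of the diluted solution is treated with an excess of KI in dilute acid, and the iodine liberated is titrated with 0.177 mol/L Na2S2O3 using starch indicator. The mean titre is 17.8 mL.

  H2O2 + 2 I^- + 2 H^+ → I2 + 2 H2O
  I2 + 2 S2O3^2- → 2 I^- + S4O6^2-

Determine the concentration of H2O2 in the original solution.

1.52 mol/L

n(S2O3^2-) = 0.0178 × 0.177 = 3.15 × 10^-3 mol
n(I2) = n(S2O3^2-)/2 = 1.58 × 10^-3 mol
n(H2O2) in the aliquot = 1.58 × 10^-3 mol (1:1 ratio)
[H2O2]_dilute = 1.58 × 10^-3 / 0.0254 = 0.0620 mol/L
[H2O2]_original = 0.0620 × 500.0/20.4 = 1.52 mol/L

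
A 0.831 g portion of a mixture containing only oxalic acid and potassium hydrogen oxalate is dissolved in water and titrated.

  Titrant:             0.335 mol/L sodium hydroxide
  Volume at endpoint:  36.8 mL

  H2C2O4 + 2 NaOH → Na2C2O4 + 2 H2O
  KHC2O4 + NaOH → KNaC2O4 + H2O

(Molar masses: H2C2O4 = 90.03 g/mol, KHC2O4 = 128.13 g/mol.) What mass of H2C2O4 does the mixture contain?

0.405 g

n(NaOH) = 0.0368 × 0.335 = 0.0123 mol
Let x = n(H2C2O4), y = n(KHC2O4).
Titrant: 2x + 1y = 0.0123;  mass: 90.03x + 128.13y = 0.831
Solving, x = 4.50 × 10^-3 mol, y = 3.32 × 10^-3 mol
mass of H2C2O4 = 4.50 × 10^-3 × 90.03 = 0.405 g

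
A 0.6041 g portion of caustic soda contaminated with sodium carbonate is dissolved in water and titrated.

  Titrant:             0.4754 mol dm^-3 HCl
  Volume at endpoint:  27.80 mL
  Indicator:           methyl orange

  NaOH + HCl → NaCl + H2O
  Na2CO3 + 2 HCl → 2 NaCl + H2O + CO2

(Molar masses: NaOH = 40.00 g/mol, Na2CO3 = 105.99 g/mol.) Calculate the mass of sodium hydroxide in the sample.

n(HCl) = 0.02780 × 0.4754 = 0.01322 mol
Let x = n(NaOH), y = n(Na2CO3).
Titrant: 1x + 2y = 0.01322;  mass: 40.00x + 105.99y = 0.6041
Solving, x = 7.410 × 10^-3 mol, y = 2.903 × 10^-3 mol
mass of NaOH = 7.410 × 10^-3 × 40.00 = 0.2964 g

0.2964 g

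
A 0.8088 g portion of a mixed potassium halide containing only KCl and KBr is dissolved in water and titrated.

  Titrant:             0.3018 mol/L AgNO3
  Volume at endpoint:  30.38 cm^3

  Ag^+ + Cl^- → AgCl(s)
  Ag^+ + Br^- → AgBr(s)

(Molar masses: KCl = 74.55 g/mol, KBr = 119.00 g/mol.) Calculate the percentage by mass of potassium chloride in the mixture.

58.53 %

n(AgNO3) = 0.03038 × 0.3018 = 9.169 × 10^-3 mol
Let x = n(KCl), y = n(KBr).
Titrant: 1x + 1y = 9.169 × 10^-3;  mass: 74.55x + 119.00y = 0.8088
Solving, x = 6.350 × 10^-3 mol, y = 2.818 × 10^-3 mol
mass of KCl = 6.350 × 10^-3 × 74.55 = 0.4734 g
% KCl = 0.4734 / 0.8088 × 100 = 58.53 %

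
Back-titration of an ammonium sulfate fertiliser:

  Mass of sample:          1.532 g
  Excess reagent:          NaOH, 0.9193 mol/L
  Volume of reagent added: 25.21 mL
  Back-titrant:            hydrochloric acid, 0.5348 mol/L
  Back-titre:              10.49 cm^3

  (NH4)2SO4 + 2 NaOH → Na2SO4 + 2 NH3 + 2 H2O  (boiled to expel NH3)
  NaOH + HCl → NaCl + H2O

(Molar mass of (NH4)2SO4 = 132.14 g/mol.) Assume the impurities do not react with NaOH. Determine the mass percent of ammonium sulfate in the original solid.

n(NaOH) added = 0.02521 × 0.9193 = 0.02318 mol
n(HCl) used in back-titration = 0.01049 × 0.5348 = 5.610 × 10^-3 mol
n(NaOH) left over = 5.610 × 10^-3 mol (1:1 ratio)
n(NaOH) consumed by analyte = 0.02318 − 5.610 × 10^-3 = 0.01757 mol
From the 1:2 ratio, n((NH4)2SO4) = 1/2 × 0.01757 = 8.783 × 10^-3 mol
mass of (NH4)2SO4 = 8.783 × 10^-3 × 132.14 = 1.161 g
% (NH4)2SO4 = 1.161 / 1.532 × 100 = 75.75 %

75.75 %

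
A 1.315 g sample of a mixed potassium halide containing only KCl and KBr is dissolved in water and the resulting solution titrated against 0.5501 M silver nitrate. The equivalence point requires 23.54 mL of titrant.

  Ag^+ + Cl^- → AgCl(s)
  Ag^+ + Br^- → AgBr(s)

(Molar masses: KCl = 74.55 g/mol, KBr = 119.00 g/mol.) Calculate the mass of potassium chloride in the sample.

0.3790 g

n(AgNO3) = 0.02354 × 0.5501 = 0.01295 mol
Let x = n(KCl), y = n(KBr).
Titrant: 1x + 1y = 0.01295;  mass: 74.55x + 119.00y = 1.315
Solving, x = 5.084 × 10^-3 mol, y = 7.866 × 10^-3 mol
mass of KCl = 5.084 × 10^-3 × 74.55 = 0.3790 g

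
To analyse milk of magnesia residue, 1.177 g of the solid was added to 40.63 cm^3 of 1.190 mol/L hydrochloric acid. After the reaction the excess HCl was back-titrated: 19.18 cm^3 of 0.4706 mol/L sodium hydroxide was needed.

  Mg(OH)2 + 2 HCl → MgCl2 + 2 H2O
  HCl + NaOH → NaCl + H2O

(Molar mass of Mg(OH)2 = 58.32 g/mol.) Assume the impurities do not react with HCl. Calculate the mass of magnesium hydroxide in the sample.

1.147 g

n(HCl) added = 0.04063 × 1.190 = 0.04835 mol
n(NaOH) used in back-titration = 0.01918 × 0.4706 = 9.026 × 10^-3 mol
n(HCl) left over = 9.026 × 10^-3 mol (1:1 ratio)
n(HCl) consumed by analyte = 0.04835 − 9.026 × 10^-3 = 0.03932 mol
From the 1:2 ratio, n(Mg(OH)2) = 1/2 × 0.03932 = 0.01966 mol
mass of Mg(OH)2 = 0.01966 × 58.32 = 1.147 g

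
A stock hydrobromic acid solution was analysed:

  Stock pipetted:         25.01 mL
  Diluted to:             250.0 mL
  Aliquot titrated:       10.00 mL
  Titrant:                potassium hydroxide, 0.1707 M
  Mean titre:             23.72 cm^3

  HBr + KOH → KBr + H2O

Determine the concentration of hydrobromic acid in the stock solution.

n(KOH) = 0.02372 × 0.1707 = 4.049 × 10^-3 mol
n(HBr) in the aliquot = 4.049 × 10^-3 mol (1:1 ratio)
[HBr]_dilute = 4.049 × 10^-3 / 0.01000 = 0.4049 mol/L
Dilution factor = 250.0 / 25.01 = 9.996
[HBr]_stock = 0.4049 × 9.996 = 4.047 mol/L

4.047 M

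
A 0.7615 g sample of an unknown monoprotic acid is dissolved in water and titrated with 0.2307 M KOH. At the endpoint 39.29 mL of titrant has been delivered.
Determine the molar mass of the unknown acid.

n(KOH) = 0.03929 L × 0.2307 mol/L = 9.064 × 10^-3 mol
n(HA) = 9.064 × 10^-3 mol (1:1 ratio)
M = m / n = 0.7615 g / 9.064 × 10^-3 mol = 84.01 g/mol

84.01 g/mol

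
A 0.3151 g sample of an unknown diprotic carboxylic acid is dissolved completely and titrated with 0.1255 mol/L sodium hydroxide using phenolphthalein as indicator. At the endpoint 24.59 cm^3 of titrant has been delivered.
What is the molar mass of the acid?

n(NaOH) = 0.02459 L × 0.1255 mol/L = 3.086 × 10^-3 mol
From the 1:2 ratio, n(H2A) = 1/2 × 3.086 × 10^-3 = 1.543 × 10^-3 mol
M = m / n = 0.3151 g / 1.543 × 10^-3 mol = 204.2 g/mol

204.2 g/mol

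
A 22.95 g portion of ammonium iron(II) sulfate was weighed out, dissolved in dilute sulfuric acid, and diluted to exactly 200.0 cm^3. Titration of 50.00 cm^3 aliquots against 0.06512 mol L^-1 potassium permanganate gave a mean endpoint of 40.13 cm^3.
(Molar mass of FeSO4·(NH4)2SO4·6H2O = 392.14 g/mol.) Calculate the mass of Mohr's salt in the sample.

MnO4^- + 5 Fe^2+ + 8 H^+ → Mn^2+ + 5 Fe^3+ + 4 H2O
n(KMnO4) per titration = 0.04013 × 0.06512 = 2.613 × 10^-3 mol
From the 5:1 ratio, n(FeSO4·(NH4)2SO4·6H2O) in each aliquot = 5/1 × 2.613 × 10^-3 = 0.01307 mol
n(FeSO4·(NH4)2SO4·6H2O) in the whole flask = 0.01307 × 200.0/50.00 = 0.05227 mol
mass of FeSO4·(NH4)2SO4·6H2O = 0.05227 × 392.14 = 20.50 g

20.50 g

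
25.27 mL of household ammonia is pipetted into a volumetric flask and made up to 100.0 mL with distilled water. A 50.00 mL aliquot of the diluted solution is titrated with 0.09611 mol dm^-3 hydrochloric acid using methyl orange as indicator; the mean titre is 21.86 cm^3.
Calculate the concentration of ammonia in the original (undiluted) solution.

NH3 + HCl → NH4Cl
n(HCl) = 0.02186 × 0.09611 = 2.101 × 10^-3 mol
n(NH3) in the aliquot = 2.101 × 10^-3 mol (1:1 ratio)
[NH3]_dilute = 2.101 × 10^-3 / 0.05000 = 0.04202 mol/L
Dilution factor = 100.0 / 25.27 = 3.957
[NH3]_stock = 0.04202 × 3.957 = 0.1663 mol/L

0.1663 mol/L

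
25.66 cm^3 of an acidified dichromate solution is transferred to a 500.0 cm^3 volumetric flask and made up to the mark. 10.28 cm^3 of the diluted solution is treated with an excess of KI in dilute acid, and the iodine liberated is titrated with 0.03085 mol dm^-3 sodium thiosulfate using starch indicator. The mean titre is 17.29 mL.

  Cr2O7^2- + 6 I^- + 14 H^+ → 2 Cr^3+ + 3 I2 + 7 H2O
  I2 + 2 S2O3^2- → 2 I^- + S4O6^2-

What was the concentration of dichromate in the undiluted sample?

0.1685 mol/L

n(S2O3^2-) = 0.01729 × 0.03085 = 5.334 × 10^-4 mol
n(I2) = n(S2O3^2-)/2 = 2.667 × 10^-4 mol
From the 1:3 ratio, n(Cr2O7^2-) in the aliquot = 1/3 × 2.667 × 10^-4 = 8.890 × 10^-5 mol
[Cr2O7^2-]_dilute = 8.890 × 10^-5 / 0.01028 = 0.008648 mol/L
[Cr2O7^2-]_original = 0.008648 × 500.0/25.66 = 0.1685 mol/L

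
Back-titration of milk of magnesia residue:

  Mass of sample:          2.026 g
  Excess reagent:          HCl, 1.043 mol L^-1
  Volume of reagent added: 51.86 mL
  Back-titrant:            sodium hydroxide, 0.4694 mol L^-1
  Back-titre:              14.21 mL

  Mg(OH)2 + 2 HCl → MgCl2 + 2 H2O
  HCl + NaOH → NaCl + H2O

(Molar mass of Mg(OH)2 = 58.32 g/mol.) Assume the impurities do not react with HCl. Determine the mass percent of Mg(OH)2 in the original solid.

68.25 %

n(HCl) added = 0.05186 × 1.043 = 0.05409 mol
n(NaOH) used in back-titration = 0.01421 × 0.4694 = 6.670 × 10^-3 mol
n(HCl) left over = 6.670 × 10^-3 mol (1:1 ratio)
n(HCl) consumed by analyte = 0.05409 − 6.670 × 10^-3 = 0.04742 mol
From the 1:2 ratio, n(Mg(OH)2) = 1/2 × 0.04742 = 0.02371 mol
mass of Mg(OH)2 = 0.02371 × 58.32 = 1.383 g
% Mg(OH)2 = 1.383 / 2.026 × 100 = 68.25 %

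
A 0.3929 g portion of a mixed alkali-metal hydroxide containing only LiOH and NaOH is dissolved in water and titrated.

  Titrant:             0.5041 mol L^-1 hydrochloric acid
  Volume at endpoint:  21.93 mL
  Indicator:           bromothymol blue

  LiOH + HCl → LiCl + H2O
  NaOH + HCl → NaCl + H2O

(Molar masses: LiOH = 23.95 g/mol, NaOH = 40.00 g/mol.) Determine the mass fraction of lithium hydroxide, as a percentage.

18.72 %

n(HCl) = 0.02193 × 0.5041 = 0.01105 mol
Let x = n(LiOH), y = n(NaOH).
Titrant: 1x + 1y = 0.01105;  mass: 23.95x + 40.00y = 0.3929
Solving, x = 3.071 × 10^-3 mol, y = 7.983 × 10^-3 mol
mass of LiOH = 3.071 × 10^-3 × 23.95 = 0.07356 g
% LiOH = 0.07356 / 0.3929 × 100 = 18.72 %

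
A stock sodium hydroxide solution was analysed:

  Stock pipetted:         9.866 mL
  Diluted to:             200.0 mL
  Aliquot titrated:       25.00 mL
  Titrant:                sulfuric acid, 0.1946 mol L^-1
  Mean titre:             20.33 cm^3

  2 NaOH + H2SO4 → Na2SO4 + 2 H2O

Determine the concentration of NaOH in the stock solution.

n(H2SO4) = 0.02033 × 0.1946 = 3.956 × 10^-3 mol
From the 2:1 ratio, n(NaOH) in the aliquot = 2/1 × 3.956 × 10^-3 = 7.912 × 10^-3 mol
[NaOH]_dilute = 7.912 × 10^-3 / 0.02500 = 0.3165 mol/L
Dilution factor = 200.0 / 9.866 = 20.27
[NaOH]_stock = 0.3165 × 20.27 = 6.416 mol/L

6.416 mol/L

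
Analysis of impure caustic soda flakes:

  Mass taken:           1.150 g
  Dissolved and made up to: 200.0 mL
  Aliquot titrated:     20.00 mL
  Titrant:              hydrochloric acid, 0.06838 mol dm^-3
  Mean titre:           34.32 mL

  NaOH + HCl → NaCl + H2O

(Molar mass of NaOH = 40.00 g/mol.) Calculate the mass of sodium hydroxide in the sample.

n(HCl) per titration = 0.03432 × 0.06838 = 2.347 × 10^-3 mol
n(NaOH) in each aliquot = 2.347 × 10^-3 mol (1:1 ratio)
n(NaOH) in the whole flask = 2.347 × 10^-3 × 200.0/20.00 = 0.02347 mol
mass of NaOH = 0.02347 × 40.00 = 0.9387 g

0.9387 g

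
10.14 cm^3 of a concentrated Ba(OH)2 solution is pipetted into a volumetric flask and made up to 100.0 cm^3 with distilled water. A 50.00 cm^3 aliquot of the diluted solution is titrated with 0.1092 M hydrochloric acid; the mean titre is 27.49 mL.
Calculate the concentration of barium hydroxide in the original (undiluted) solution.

0.2960 M

Ba(OH)2 + 2 HCl → BaCl2 + 2 H2O
n(HCl) = 0.02749 × 0.1092 = 3.002 × 10^-3 mol
From the 1:2 ratio, n(Ba(OH)2) in the aliquot = 1/2 × 3.002 × 10^-3 = 1.501 × 10^-3 mol
[Ba(OH)2]_dilute = 1.501 × 10^-3 / 0.05000 = 0.03002 mol/L
Dilution factor = 100.0 / 10.14 = 9.862
[Ba(OH)2]_stock = 0.03002 × 9.862 = 0.2960 mol/L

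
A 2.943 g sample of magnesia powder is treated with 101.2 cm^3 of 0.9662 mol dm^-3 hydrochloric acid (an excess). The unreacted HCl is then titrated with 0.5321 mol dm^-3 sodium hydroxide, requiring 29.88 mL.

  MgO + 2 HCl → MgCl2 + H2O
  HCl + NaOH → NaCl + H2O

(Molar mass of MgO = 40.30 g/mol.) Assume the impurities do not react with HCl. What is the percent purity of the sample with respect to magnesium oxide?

56.06 %

n(HCl) added = 0.1012 × 0.9662 = 0.09778 mol
n(NaOH) used in back-titration = 0.02988 × 0.5321 = 0.01590 mol
n(HCl) left over = 0.01590 mol (1:1 ratio)
n(HCl) consumed by analyte = 0.09778 − 0.01590 = 0.08188 mol
From the 1:2 ratio, n(MgO) = 1/2 × 0.08188 = 0.04094 mol
mass of MgO = 0.04094 × 40.30 = 1.650 g
% MgO = 1.650 / 2.943 × 100 = 56.06 %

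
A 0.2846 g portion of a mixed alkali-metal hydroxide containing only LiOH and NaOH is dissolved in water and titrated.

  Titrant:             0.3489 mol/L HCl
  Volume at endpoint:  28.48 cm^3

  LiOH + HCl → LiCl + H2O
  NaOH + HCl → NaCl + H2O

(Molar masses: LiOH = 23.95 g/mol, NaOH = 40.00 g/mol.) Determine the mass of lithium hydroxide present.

0.1684 g

n(HCl) = 0.02848 × 0.3489 = 9.937 × 10^-3 mol
Let x = n(LiOH), y = n(NaOH).
Titrant: 1x + 1y = 9.937 × 10^-3;  mass: 23.95x + 40.00y = 0.2846
Solving, x = 7.032 × 10^-3 mol, y = 2.904 × 10^-3 mol
mass of LiOH = 7.032 × 10^-3 × 23.95 = 0.1684 g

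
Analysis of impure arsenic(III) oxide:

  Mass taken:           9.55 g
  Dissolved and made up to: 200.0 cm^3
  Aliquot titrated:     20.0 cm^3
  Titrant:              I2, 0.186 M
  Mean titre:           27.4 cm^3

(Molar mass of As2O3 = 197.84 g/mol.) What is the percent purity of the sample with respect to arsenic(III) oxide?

As2O3 + 2 I2 + 2 H2O → As2O5 + 4 HI
n(I2) per titration = 0.0274 × 0.186 = 5.10 × 10^-3 mol
From the 1:2 ratio, n(As2O3) in each aliquot = 1/2 × 5.10 × 10^-3 = 2.55 × 10^-3 mol
n(As2O3) in the whole flask = 2.55 × 10^-3 × 200.0/20.0 = 0.0255 mol
mass of As2O3 = 0.0255 × 197.84 = 5.04 g
% As2O3 = 5.04 / 9.55 × 100 = 52.8 %

52.8 %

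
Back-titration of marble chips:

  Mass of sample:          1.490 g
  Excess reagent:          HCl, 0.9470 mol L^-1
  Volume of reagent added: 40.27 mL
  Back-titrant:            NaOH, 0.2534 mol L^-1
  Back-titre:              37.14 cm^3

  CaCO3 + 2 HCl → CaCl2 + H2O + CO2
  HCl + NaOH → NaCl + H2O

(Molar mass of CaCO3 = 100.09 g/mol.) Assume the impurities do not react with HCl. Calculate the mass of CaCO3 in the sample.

n(HCl) added = 0.04027 × 0.9470 = 0.03814 mol
n(NaOH) used in back-titration = 0.03714 × 0.2534 = 9.411 × 10^-3 mol
n(HCl) left over = 9.411 × 10^-3 mol (1:1 ratio)
n(HCl) consumed by analyte = 0.03814 − 9.411 × 10^-3 = 0.02872 mol
From the 1:2 ratio, n(CaCO3) = 1/2 × 0.02872 = 0.01436 mol
mass of CaCO3 = 0.01436 × 100.09 = 1.438 g

1.438 g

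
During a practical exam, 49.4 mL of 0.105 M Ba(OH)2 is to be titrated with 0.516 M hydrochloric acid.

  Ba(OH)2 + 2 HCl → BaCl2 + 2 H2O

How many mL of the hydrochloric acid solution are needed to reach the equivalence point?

n(Ba(OH)2) = 0.0494 L × 0.105 mol/L = 5.19 × 10^-3 mol
From the 2:1 stoichiometry, n(HCl) = 2/1 × 5.19 × 10^-3 = 0.0104 mol
V(HCl) = 0.0104 mol / 0.516 mol/L = 0.0201 L = 20.1 mL

20.1 mL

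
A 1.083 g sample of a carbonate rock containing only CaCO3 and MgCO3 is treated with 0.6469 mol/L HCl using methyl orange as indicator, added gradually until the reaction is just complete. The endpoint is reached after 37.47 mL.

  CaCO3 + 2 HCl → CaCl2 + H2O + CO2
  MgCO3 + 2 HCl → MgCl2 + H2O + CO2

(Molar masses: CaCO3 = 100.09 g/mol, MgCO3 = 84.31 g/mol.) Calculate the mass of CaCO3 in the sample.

0.3881 g

n(HCl) = 0.03747 × 0.6469 = 0.02424 mol
Let x = n(CaCO3), y = n(MgCO3).
Titrant: 2x + 2y = 0.02424;  mass: 100.09x + 84.31y = 1.083
Solving, x = 3.878 × 10^-3 mol, y = 8.242 × 10^-3 mol
mass of CaCO3 = 3.878 × 10^-3 × 100.09 = 0.3881 g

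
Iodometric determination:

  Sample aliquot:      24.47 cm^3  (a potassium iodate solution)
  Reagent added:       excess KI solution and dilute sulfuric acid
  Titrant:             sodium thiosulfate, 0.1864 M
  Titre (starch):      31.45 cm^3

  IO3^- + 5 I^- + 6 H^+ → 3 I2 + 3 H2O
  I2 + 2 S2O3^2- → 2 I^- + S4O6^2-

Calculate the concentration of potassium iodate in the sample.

n(S2O3^2-) = 0.03145 × 0.1864 = 5.862 × 10^-3 mol
n(I2) = n(S2O3^2-)/2 = 2.931 × 10^-3 mol
From the 1:3 ratio, n(IO3^-) in the aliquot = 1/3 × 2.931 × 10^-3 = 9.770 × 10^-4 mol
[IO3^-] = 9.770 × 10^-4 / 0.02447 = 0.03993 mol/L

0.03993 M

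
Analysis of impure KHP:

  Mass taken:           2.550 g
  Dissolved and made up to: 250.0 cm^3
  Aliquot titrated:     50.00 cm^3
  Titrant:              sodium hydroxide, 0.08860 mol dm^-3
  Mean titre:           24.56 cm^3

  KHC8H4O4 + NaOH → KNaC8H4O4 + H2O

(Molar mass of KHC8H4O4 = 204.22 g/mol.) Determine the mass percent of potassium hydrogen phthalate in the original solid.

n(NaOH) per titration = 0.02456 × 0.08860 = 2.176 × 10^-3 mol
n(KHC8H4O4) in each aliquot = 2.176 × 10^-3 mol (1:1 ratio)
n(KHC8H4O4) in the whole flask = 2.176 × 10^-3 × 250.0/50.00 = 0.01088 mol
mass of KHC8H4O4 = 0.01088 × 204.22 = 2.222 g
% KHC8H4O4 = 2.222 / 2.550 × 100 = 87.13 %

87.13 %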